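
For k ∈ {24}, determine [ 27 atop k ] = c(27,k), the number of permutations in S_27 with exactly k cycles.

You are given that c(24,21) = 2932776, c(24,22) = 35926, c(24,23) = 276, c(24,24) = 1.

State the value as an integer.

row 25: T[25][22]=24·35926+2932776=3795000  T[25][23]=24·276+35926=42550  T[25][24]=24·1+276=300
row 26: T[26][23]=25·42550+3795000=4858750  T[26][24]=25·300+42550=50050
row 27: T[27][24]=26·50050+4858750=6160050
Read c(27,24) = 6160050.

6160050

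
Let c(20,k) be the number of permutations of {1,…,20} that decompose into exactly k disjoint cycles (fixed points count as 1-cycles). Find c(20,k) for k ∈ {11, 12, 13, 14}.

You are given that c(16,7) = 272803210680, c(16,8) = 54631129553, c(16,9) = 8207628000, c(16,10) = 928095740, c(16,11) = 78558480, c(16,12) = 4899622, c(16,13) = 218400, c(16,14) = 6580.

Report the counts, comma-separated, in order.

46280647751910, 4465226757381, 342252511900, 20692933630

@17  (17,8):54631129553·16+272803210680→1146901283528, (17,9):8207628000·16+54631129553→185953177553, (17,10):928095740·16+8207628000→23057159840, (17,11):78558480·16+928095740→2185031420, (17,12):4899622·16+78558480→156952432, (17,13):218400·16+4899622→8394022, (17,14):6580·16+218400→323680
@18  (18,9):185953177553·17+1146901283528→4308105301929, (18,10):23057159840·17+185953177553→577924894833, (18,11):2185031420·17+23057159840→60202693980, (18,12):156952432·17+2185031420→4853222764, (18,13):8394022·17+156952432→299650806, (18,14):323680·17+8394022→13896582
@19  (19,10):577924894833·18+4308105301929→14710753408923, (19,11):60202693980·18+577924894833→1661573386473, (19,12):4853222764·18+60202693980→147560703732, (19,13):299650806·18+4853222764→10246937272, (19,14):13896582·18+299650806→549789282
@20  (20,11):1661573386473·19+14710753408923→46280647751910, (20,12):147560703732·19+1661573386473→4465226757381, (20,13):10246937272·19+147560703732→342252511900, (20,14):549789282·19+10246937272→20692933630
Read c(20,11) = 46280647751910, c(20,12) = 4465226757381, c(20,13) = 342252511900, c(20,14) = 20692933630.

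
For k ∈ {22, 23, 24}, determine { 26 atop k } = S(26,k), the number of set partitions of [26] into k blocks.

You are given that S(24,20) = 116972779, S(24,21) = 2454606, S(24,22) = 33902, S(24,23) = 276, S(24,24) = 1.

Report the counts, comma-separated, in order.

238929405, 4126200, 47450

i=25: T(25,21)=116972779+21·2454606=168519505 | T(25,22)=2454606+22·33902=3200450 | T(25,23)=33902+23·276=40250 | T(25,24)=276+24·1=300
i=26: T(26,22)=168519505+22·3200450=238929405 | T(26,23)=3200450+23·40250=4126200 | T(26,24)=40250+24·300=47450
Read S(26,22) = 238929405, S(26,23) = 4126200, S(26,24) = 47450.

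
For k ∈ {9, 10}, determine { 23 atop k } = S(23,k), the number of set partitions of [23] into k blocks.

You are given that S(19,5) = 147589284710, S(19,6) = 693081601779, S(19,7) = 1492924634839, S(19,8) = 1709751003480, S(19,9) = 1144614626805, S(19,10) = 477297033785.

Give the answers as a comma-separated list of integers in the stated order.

12320068811796900, 9593401297313460

@20  (20,6):693081601779·6+147589284710→4306078895384, (20,7):1492924634839·7+693081601779→11143554045652, (20,8):1709751003480·8+1492924634839→15170932662679, (20,9):1144614626805·9+1709751003480→12011282644725, (20,10):477297033785·10+1144614626805→5917584964655
@21  (21,7):11143554045652·7+4306078895384→82310957214948, (21,8):15170932662679·8+11143554045652→132511015347084, (21,9):12011282644725·9+15170932662679→123272476465204, (21,10):5917584964655·10+12011282644725→71187132291275
@22  (22,8):132511015347084·8+82310957214948→1142399079991620, (22,9):123272476465204·9+132511015347084→1241963303533920, (22,10):71187132291275·10+123272476465204→835143799377954
@23  (23,9):1241963303533920·9+1142399079991620→12320068811796900, (23,10):835143799377954·10+1241963303533920→9593401297313460
Read S(23,9) = 12320068811796900, S(23,10) = 9593401297313460.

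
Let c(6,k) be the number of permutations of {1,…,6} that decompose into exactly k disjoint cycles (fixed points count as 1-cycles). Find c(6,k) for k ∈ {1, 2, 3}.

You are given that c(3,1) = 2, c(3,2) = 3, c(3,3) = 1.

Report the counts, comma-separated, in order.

i=4: T(4,1)=0+3·2=6 | T(4,2)=2+3·3=11 | T(4,3)=3+3·1=6
i=5: T(5,1)=0+4·6=24 | T(5,2)=6+4·11=50 | T(5,3)=11+4·6=35
i=6: T(6,1)=0+5·24=120 | T(6,2)=24+5·50=274 | T(6,3)=50+5·35=225
Read c(6,1) = 120, c(6,2) = 274, c(6,3) = 225.

120, 274, 225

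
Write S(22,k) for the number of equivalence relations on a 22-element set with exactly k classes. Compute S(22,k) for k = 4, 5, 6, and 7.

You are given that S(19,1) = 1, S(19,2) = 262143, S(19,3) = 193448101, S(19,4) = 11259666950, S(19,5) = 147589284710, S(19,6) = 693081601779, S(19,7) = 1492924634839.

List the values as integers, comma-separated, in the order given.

r20: T_20,2=2×262143+1=524287; T_20,3=3×193448101+262143=580606446; T_20,4=4×11259666950+193448101=45232115901; T_20,5=5×147589284710+11259666950=749206090500; T_20,6=6×693081601779+147589284710=4306078895384; T_20,7=7×1492924634839+693081601779=11143554045652
r21: T_21,3=3×580606446+524287=1742343625; T_21,4=4×45232115901+580606446=181509070050; T_21,5=5×749206090500+45232115901=3791262568401; T_21,6=6×4306078895384+749206090500=26585679462804; T_21,7=7×11143554045652+4306078895384=82310957214948
r22: T_22,4=4×181509070050+1742343625=727778623825; T_22,5=5×3791262568401+181509070050=19137821912055; T_22,6=6×26585679462804+3791262568401=163305339345225; T_22,7=7×82310957214948+26585679462804=602762379967440
Read S(22,4) = 727778623825, S(22,5) = 19137821912055, S(22,6) = 163305339345225, S(22,7) = 602762379967440.

727778623825, 19137821912055, 163305339345225, 602762379967440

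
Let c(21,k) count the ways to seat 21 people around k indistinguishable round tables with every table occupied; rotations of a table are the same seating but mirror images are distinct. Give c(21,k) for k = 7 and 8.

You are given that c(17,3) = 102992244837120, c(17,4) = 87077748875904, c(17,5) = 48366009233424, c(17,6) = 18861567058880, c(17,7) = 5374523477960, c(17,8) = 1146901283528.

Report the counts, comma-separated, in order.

1206647803780373360, 311333643161390640

row 18: T[18][4]=17·87077748875904+102992244837120=1583313975727488  T[18][5]=17·48366009233424+87077748875904=909299905844112  T[18][6]=17·18861567058880+48366009233424=369012649234384  T[18][7]=17·5374523477960+18861567058880=110228466184200  T[18][8]=17·1146901283528+5374523477960=24871845297936
row 19: T[19][5]=18·909299905844112+1583313975727488=17950712280921504  T[19][6]=18·369012649234384+909299905844112=7551527592063024  T[19][7]=18·110228466184200+369012649234384=2353125040549984  T[19][8]=18·24871845297936+110228466184200=557921681547048
row 20: T[20][6]=19·7551527592063024+17950712280921504=161429736530118960  T[20][7]=19·2353125040549984+7551527592063024=52260903362512720  T[20][8]=19·557921681547048+2353125040549984=12953636989943896
row 21: T[21][7]=20·52260903362512720+161429736530118960=1206647803780373360  T[21][8]=20·12953636989943896+52260903362512720=311333643161390640
Read c(21,7) = 1206647803780373360, c(21,8) = 311333643161390640.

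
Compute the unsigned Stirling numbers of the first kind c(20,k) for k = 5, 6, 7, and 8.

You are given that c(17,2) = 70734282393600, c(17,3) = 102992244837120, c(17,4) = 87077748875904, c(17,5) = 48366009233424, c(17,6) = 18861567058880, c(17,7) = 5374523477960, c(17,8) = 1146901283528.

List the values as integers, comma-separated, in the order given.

row 18: T[18][3]=17·102992244837120+70734282393600=1821602444624640  T[18][4]=17·87077748875904+102992244837120=1583313975727488  T[18][5]=17·48366009233424+87077748875904=909299905844112  T[18][6]=17·18861567058880+48366009233424=369012649234384  T[18][7]=17·5374523477960+18861567058880=110228466184200  T[18][8]=17·1146901283528+5374523477960=24871845297936
row 19: T[19][4]=18·1583313975727488+1821602444624640=30321254007719424  T[19][5]=18·909299905844112+1583313975727488=17950712280921504  T[19][6]=18·369012649234384+909299905844112=7551527592063024  T[19][7]=18·110228466184200+369012649234384=2353125040549984  T[19][8]=18·24871845297936+110228466184200=557921681547048
row 20: T[20][5]=19·17950712280921504+30321254007719424=371384787345228000  T[20][6]=19·7551527592063024+17950712280921504=161429736530118960  T[20][7]=19·2353125040549984+7551527592063024=52260903362512720  T[20][8]=19·557921681547048+2353125040549984=12953636989943896
Read c(20,5) = 371384787345228000, c(20,6) = 161429736530118960, c(20,7) = 52260903362512720, c(20,8) = 12953636989943896.

371384787345228000, 161429736530118960, 52260903362512720, 12953636989943896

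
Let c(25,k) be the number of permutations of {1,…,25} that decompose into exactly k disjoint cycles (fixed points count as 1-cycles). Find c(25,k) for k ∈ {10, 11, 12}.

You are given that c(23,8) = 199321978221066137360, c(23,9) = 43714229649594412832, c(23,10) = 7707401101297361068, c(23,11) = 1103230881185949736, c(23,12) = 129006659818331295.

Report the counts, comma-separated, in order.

i=24: T(24,9)=199321978221066137360+23·43714229649594412832=1204749260161737632496 | T(24,10)=43714229649594412832+23·7707401101297361068=220984454979433717396 | T(24,11)=7707401101297361068+23·1103230881185949736=33081711368574204996 | T(24,12)=1103230881185949736+23·129006659818331295=4070384057007569521
i=25: T(25,10)=1204749260161737632496+24·220984454979433717396=6508376179668146850000 | T(25,11)=220984454979433717396+24·33081711368574204996=1014945527825214637300 | T(25,12)=33081711368574204996+24·4070384057007569521=130770928736755873500
Read c(25,10) = 6508376179668146850000, c(25,11) = 1014945527825214637300, c(25,12) = 130770928736755873500.

6508376179668146850000, 1014945527825214637300, 130770928736755873500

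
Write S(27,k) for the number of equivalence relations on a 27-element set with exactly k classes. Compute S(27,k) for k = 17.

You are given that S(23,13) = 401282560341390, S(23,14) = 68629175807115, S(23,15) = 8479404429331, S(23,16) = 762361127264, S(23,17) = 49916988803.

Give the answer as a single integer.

35569317763922670

row 24: T[24][14]=14·68629175807115+401282560341390=1362091021641000  T[24][15]=15·8479404429331+68629175807115=195820242247080  T[24][16]=16·762361127264+8479404429331=20677182465555  T[24][17]=17·49916988803+762361127264=1610949936915
row 25: T[25][15]=15·195820242247080+1362091021641000=4299394655347200  T[25][16]=16·20677182465555+195820242247080=526655161695960  T[25][17]=17·1610949936915+20677182465555=48063331393110
row 26: T[26][16]=16·526655161695960+4299394655347200=12725877242482560  T[26][17]=17·48063331393110+526655161695960=1343731795378830
row 27: T[27][17]=17·1343731795378830+12725877242482560=35569317763922670
Read S(27,17) = 35569317763922670.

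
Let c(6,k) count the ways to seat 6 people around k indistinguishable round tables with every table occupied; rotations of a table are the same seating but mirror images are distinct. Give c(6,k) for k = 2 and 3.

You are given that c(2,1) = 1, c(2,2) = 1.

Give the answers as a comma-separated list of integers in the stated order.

274, 225

row 3: T[3][1]=2·1+0=2  T[3][2]=2·1+1=3  T[3][3]=2·0+1=1
row 4: T[4][1]=3·2+0=6  T[4][2]=3·3+2=11  T[4][3]=3·1+3=6
row 5: T[5][1]=4·6+0=24  T[5][2]=4·11+6=50  T[5][3]=4·6+11=35
row 6: T[6][2]=5·50+24=274  T[6][3]=5·35+50=225
Read c(6,2) = 274, c(6,3) = 225.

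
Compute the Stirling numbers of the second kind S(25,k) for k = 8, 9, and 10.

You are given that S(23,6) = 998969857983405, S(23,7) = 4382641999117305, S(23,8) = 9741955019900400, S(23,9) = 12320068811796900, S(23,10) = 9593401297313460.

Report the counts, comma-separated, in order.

@24  (24,7):4382641999117305·7+998969857983405→31677463851804540, (24,8):9741955019900400·8+4382641999117305→82318282158320505, (24,9):12320068811796900·9+9741955019900400→120622574326072500, (24,10):9593401297313460·10+12320068811796900→108254081784931500
@25  (25,8):82318282158320505·8+31677463851804540→690223721118368580, (25,9):120622574326072500·9+82318282158320505→1167921451092973005, (25,10):108254081784931500·10+120622574326072500→1203163392175387500
Read S(25,8) = 690223721118368580, S(25,9) = 1167921451092973005, S(25,10) = 1203163392175387500.

690223721118368580, 1167921451092973005, 1203163392175387500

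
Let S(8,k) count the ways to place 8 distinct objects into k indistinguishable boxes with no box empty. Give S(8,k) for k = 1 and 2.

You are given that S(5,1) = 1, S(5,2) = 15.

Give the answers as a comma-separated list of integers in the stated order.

1, 127

row 6: T[6][1]=1·1+0=1  T[6][2]=2·15+1=31
row 7: T[7][1]=1·1+0=1  T[7][2]=2·31+1=63
row 8: T[8][1]=1·1+0=1  T[8][2]=2·63+1=127
Read S(8,1) = 1, S(8,2) = 127.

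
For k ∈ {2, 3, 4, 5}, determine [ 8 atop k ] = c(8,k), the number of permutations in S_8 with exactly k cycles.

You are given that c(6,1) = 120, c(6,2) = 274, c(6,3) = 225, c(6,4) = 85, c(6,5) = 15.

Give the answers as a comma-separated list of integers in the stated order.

row 7: T[7][1]=6·120+0=720  T[7][2]=6·274+120=1764  T[7][3]=6·225+274=1624  T[7][4]=6·85+225=735  T[7][5]=6·15+85=175
row 8: T[8][2]=7·1764+720=13068  T[8][3]=7·1624+1764=13132  T[8][4]=7·735+1624=6769  T[8][5]=7·175+735=1960
Read c(8,2) = 13068, c(8,3) = 13132, c(8,4) = 6769, c(8,5) = 1960.

13068, 13132, 6769, 1960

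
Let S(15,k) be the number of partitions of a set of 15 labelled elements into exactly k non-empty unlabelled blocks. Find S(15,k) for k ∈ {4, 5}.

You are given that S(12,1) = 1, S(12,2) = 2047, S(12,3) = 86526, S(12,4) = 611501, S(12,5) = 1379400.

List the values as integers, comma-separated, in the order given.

42355950, 210766920

@13  (13,2):2047·2+1→4095, (13,3):86526·3+2047→261625, (13,4):611501·4+86526→2532530, (13,5):1379400·5+611501→7508501
@14  (14,3):261625·3+4095→788970, (14,4):2532530·4+261625→10391745, (14,5):7508501·5+2532530→40075035
@15  (15,4):10391745·4+788970→42355950, (15,5):40075035·5+10391745→210766920
Read S(15,4) = 42355950, S(15,5) = 210766920.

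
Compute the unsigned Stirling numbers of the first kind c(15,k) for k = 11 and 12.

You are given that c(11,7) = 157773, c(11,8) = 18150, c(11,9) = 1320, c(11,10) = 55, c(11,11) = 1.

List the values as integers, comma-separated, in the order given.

i=12: T(12,8)=157773+11·18150=357423 | T(12,9)=18150+11·1320=32670 | T(12,10)=1320+11·55=1925 | T(12,11)=55+11·1=66 | T(12,12)=1+11·0=1
i=13: T(13,9)=357423+12·32670=749463 | T(13,10)=32670+12·1925=55770 | T(13,11)=1925+12·66=2717 | T(13,12)=66+12·1=78
i=14: T(14,10)=749463+13·55770=1474473 | T(14,11)=55770+13·2717=91091 | T(14,12)=2717+13·78=3731
i=15: T(15,11)=1474473+14·91091=2749747 | T(15,12)=91091+14·3731=143325
Read c(15,11) = 2749747, c(15,12) = 143325.

2749747, 143325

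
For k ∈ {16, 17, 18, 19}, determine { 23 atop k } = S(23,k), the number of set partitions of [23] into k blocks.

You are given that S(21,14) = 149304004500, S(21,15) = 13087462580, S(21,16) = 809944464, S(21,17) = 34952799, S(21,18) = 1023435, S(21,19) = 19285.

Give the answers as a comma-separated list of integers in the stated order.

i=22: T(22,15)=149304004500+15·13087462580=345615943200 | T(22,16)=13087462580+16·809944464=26046574004 | T(22,17)=809944464+17·34952799=1404142047 | T(22,18)=34952799+18·1023435=53374629 | T(22,19)=1023435+19·19285=1389850
i=23: T(23,16)=345615943200+16·26046574004=762361127264 | T(23,17)=26046574004+17·1404142047=49916988803 | T(23,18)=1404142047+18·53374629=2364885369 | T(23,19)=53374629+19·1389850=79781779
Read S(23,16) = 762361127264, S(23,17) = 49916988803, S(23,18) = 2364885369, S(23,19) = 79781779.

762361127264, 49916988803, 2364885369, 79781779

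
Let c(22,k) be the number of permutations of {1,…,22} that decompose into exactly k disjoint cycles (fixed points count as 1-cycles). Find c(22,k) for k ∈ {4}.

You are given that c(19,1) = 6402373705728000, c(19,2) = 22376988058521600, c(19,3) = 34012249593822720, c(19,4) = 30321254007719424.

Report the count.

[20] T[20,2]:19*22376988058521600+6402373705728000=431565146817638400 · T[20,3]:19*34012249593822720+22376988058521600=668609730341153280 · T[20,4]:19*30321254007719424+34012249593822720=610116075740491776
[21] T[21,3]:20*668609730341153280+431565146817638400=13803759753640704000 · T[21,4]:20*610116075740491776+668609730341153280=12870931245150988800
[22] T[22,4]:21*12870931245150988800+13803759753640704000=284093315901811468800
Read c(22,4) = 284093315901811468800.

284093315901811468800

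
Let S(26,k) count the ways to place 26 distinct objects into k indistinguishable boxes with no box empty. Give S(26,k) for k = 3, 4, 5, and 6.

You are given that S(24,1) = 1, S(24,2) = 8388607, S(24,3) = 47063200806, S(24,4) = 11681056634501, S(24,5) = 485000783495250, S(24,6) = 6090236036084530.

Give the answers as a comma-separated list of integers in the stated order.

423610750290, 187226356946265, 12230196160292565, 224595186974125331

[25] T[25,2]:2*8388607+1=16777215 · T[25,3]:3*47063200806+8388607=141197991025 · T[25,4]:4*11681056634501+47063200806=46771289738810 · T[25,5]:5*485000783495250+11681056634501=2436684974110751 · T[25,6]:6*6090236036084530+485000783495250=37026417000002430
[26] T[26,3]:3*141197991025+16777215=423610750290 · T[26,4]:4*46771289738810+141197991025=187226356946265 · T[26,5]:5*2436684974110751+46771289738810=12230196160292565 · T[26,6]:6*37026417000002430+2436684974110751=224595186974125331
Read S(26,3) = 423610750290, S(26,4) = 187226356946265, S(26,5) = 12230196160292565, S(26,6) = 224595186974125331.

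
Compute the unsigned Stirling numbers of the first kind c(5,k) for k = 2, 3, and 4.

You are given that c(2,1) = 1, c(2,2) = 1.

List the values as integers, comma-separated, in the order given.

i=3: T(3,1)=0+2·1=2 | T(3,2)=1+2·1=3 | T(3,3)=1+2·0=1
i=4: T(4,1)=0+3·2=6 | T(4,2)=2+3·3=11 | T(4,3)=3+3·1=6 | T(4,4)=1+3·0=1
i=5: T(5,2)=6+4·11=50 | T(5,3)=11+4·6=35 | T(5,4)=6+4·1=10
Read c(5,2) = 50, c(5,3) = 35, c(5,4) = 10.

50, 35, 10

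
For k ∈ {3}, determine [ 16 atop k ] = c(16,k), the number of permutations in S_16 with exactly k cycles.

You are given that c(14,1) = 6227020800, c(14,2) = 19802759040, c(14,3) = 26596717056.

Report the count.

[15] T[15,2]:14*19802759040+6227020800=283465647360 · T[15,3]:14*26596717056+19802759040=392156797824
[16] T[16,3]:15*392156797824+283465647360=6165817614720
Read c(16,3) = 6165817614720.

6165817614720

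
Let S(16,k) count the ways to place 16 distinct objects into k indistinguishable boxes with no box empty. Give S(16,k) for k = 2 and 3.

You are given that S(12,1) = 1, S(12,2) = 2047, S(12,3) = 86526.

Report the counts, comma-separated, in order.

i=13: T(13,1)=0+1·1=1 | T(13,2)=1+2·2047=4095 | T(13,3)=2047+3·86526=261625
i=14: T(14,1)=0+1·1=1 | T(14,2)=1+2·4095=8191 | T(14,3)=4095+3·261625=788970
i=15: T(15,1)=0+1·1=1 | T(15,2)=1+2·8191=16383 | T(15,3)=8191+3·788970=2375101
i=16: T(16,2)=1+2·16383=32767 | T(16,3)=16383+3·2375101=7141686
Read S(16,2) = 32767, S(16,3) = 7141686.

32767, 7141686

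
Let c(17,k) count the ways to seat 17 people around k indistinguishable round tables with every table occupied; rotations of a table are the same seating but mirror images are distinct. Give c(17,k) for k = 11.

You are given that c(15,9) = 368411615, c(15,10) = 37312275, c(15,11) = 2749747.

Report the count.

2185031420

[16] T[16,10]:15*37312275+368411615=928095740 · T[16,11]:15*2749747+37312275=78558480
[17] T[17,11]:16*78558480+928095740=2185031420
Read c(17,11) = 2185031420.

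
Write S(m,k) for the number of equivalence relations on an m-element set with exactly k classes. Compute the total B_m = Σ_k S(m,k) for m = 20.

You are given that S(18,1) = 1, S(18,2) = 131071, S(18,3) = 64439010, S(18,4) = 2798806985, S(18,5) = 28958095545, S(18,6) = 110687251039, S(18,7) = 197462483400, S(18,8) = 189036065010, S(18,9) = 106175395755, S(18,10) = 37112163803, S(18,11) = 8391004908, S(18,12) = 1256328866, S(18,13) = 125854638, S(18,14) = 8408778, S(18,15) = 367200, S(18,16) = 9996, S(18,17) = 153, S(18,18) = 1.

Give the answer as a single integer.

51724158235372

i=19: T(19,1)=0+1·1=1 | T(19,2)=1+2·131071=262143 | T(19,3)=131071+3·64439010=193448101 | T(19,4)=64439010+4·2798806985=11259666950 | T(19,5)=2798806985+5·28958095545=147589284710 | T(19,6)=28958095545+6·110687251039=693081601779 | T(19,7)=110687251039+7·197462483400=1492924634839 | T(19,8)=197462483400+8·189036065010=1709751003480 | T(19,9)=189036065010+9·106175395755=1144614626805 | T(19,10)=106175395755+10·37112163803=477297033785 | T(19,11)=37112163803+11·8391004908=129413217791 | T(19,12)=8391004908+12·1256328866=23466951300 | T(19,13)=1256328866+13·125854638=2892439160 | T(19,14)=125854638+14·8408778=243577530 | T(19,15)=8408778+15·367200=13916778 | T(19,16)=367200+16·9996=527136 | T(19,17)=9996+17·153=12597 | T(19,18)=153+18·1=171 | T(19,19)=1+19·0=1
i=20: T(20,1)=0+1·1=1 | T(20,2)=1+2·262143=524287 | T(20,3)=262143+3·193448101=580606446 | T(20,4)=193448101+4·11259666950=45232115901 | T(20,5)=11259666950+5·147589284710=749206090500 | T(20,6)=147589284710+6·693081601779=4306078895384 | T(20,7)=693081601779+7·1492924634839=11143554045652 | T(20,8)=1492924634839+8·1709751003480=15170932662679 | T(20,9)=1709751003480+9·1144614626805=12011282644725 | T(20,10)=1144614626805+10·477297033785=5917584964655 | T(20,11)=477297033785+11·129413217791=1900842429486 | T(20,12)=129413217791+12·23466951300=411016633391 | T(20,13)=23466951300+13·2892439160=61068660380 | T(20,14)=2892439160+14·243577530=6302524580 | T(20,15)=243577530+15·13916778=452329200 | T(20,16)=13916778+16·527136=22350954 | T(20,17)=527136+17·12597=741285 | T(20,18)=12597+18·171=15675 | T(20,19)=171+19·1=190 | T(20,20)=1+20·0=1
B_20 = ΣS(20,k) = 1+524287+580606446+45232115901+749206090500+4306078895384+11143554045652+15170932662679+12011282644725+5917584964655+1900842429486+411016633391+61068660380+6302524580+452329200+22350954+741285+15675+190+1 = 51724158235372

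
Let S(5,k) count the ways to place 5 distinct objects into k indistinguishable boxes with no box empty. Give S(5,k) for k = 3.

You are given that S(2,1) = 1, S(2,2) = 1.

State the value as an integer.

25

[3] T[3,1]:1*1+0=1 · T[3,2]:2*1+1=3 · T[3,3]:3*0+1=1
[4] T[4,2]:2*3+1=7 · T[4,3]:3*1+3=6
[5] T[5,3]:3*6+7=25
Read S(5,3) = 25.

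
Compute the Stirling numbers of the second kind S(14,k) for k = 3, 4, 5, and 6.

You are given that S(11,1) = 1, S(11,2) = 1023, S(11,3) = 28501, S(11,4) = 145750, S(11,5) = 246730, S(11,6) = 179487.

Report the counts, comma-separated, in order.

i=12: T(12,1)=0+1·1=1 | T(12,2)=1+2·1023=2047 | T(12,3)=1023+3·28501=86526 | T(12,4)=28501+4·145750=611501 | T(12,5)=145750+5·246730=1379400 | T(12,6)=246730+6·179487=1323652
i=13: T(13,2)=1+2·2047=4095 | T(13,3)=2047+3·86526=261625 | T(13,4)=86526+4·611501=2532530 | T(13,5)=611501+5·1379400=7508501 | T(13,6)=1379400+6·1323652=9321312
i=14: T(14,3)=4095+3·261625=788970 | T(14,4)=261625+4·2532530=10391745 | T(14,5)=2532530+5·7508501=40075035 | T(14,6)=7508501+6·9321312=63436373
Read S(14,3) = 788970, S(14,4) = 10391745, S(14,5) = 40075035, S(14,6) = 63436373.

788970, 10391745, 40075035, 63436373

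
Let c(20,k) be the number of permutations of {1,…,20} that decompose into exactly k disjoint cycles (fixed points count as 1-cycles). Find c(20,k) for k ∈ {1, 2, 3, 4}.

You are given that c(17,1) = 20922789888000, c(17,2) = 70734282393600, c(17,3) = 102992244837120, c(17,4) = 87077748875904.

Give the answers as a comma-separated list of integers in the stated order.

[18] T[18,1]:17*20922789888000+0=355687428096000 · T[18,2]:17*70734282393600+20922789888000=1223405590579200 · T[18,3]:17*102992244837120+70734282393600=1821602444624640 · T[18,4]:17*87077748875904+102992244837120=1583313975727488
[19] T[19,1]:18*355687428096000+0=6402373705728000 · T[19,2]:18*1223405590579200+355687428096000=22376988058521600 · T[19,3]:18*1821602444624640+1223405590579200=34012249593822720 · T[19,4]:18*1583313975727488+1821602444624640=30321254007719424
[20] T[20,1]:19*6402373705728000+0=121645100408832000 · T[20,2]:19*22376988058521600+6402373705728000=431565146817638400 · T[20,3]:19*34012249593822720+22376988058521600=668609730341153280 · T[20,4]:19*30321254007719424+34012249593822720=610116075740491776
Read c(20,1) = 121645100408832000, c(20,2) = 431565146817638400, c(20,3) = 668609730341153280, c(20,4) = 610116075740491776.

121645100408832000, 431565146817638400, 668609730341153280, 610116075740491776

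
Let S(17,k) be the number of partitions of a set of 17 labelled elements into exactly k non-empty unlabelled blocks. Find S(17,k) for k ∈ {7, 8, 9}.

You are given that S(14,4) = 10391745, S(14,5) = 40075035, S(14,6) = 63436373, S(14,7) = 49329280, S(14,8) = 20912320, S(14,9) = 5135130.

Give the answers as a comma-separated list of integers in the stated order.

25708104786, 20415995028, 9528822303

i=15: T(15,5)=10391745+5·40075035=210766920 | T(15,6)=40075035+6·63436373=420693273 | T(15,7)=63436373+7·49329280=408741333 | T(15,8)=49329280+8·20912320=216627840 | T(15,9)=20912320+9·5135130=67128490
i=16: T(16,6)=210766920+6·420693273=2734926558 | T(16,7)=420693273+7·408741333=3281882604 | T(16,8)=408741333+8·216627840=2141764053 | T(16,9)=216627840+9·67128490=820784250
i=17: T(17,7)=2734926558+7·3281882604=25708104786 | T(17,8)=3281882604+8·2141764053=20415995028 | T(17,9)=2141764053+9·820784250=9528822303
Read S(17,7) = 25708104786, S(17,8) = 20415995028, S(17,9) = 9528822303.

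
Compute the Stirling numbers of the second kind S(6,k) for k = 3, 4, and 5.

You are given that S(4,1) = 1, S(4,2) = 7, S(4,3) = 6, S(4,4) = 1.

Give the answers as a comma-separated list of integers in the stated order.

@5  (5,2):7·2+1→15, (5,3):6·3+7→25, (5,4):1·4+6→10, (5,5):0·5+1→1
@6  (6,3):25·3+15→90, (6,4):10·4+25→65, (6,5):1·5+10→15
Read S(6,3) = 90, S(6,4) = 65, S(6,5) = 15.

90, 65, 15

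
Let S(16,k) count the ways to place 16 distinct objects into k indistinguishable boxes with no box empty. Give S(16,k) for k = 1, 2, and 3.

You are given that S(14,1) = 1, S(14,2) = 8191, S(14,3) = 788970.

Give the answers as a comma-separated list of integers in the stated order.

i=15: T(15,1)=0+1·1=1 | T(15,2)=1+2·8191=16383 | T(15,3)=8191+3·788970=2375101
i=16: T(16,1)=0+1·1=1 | T(16,2)=1+2·16383=32767 | T(16,3)=16383+3·2375101=7141686
Read S(16,1) = 1, S(16,2) = 32767, S(16,3) = 7141686.

1, 32767, 7141686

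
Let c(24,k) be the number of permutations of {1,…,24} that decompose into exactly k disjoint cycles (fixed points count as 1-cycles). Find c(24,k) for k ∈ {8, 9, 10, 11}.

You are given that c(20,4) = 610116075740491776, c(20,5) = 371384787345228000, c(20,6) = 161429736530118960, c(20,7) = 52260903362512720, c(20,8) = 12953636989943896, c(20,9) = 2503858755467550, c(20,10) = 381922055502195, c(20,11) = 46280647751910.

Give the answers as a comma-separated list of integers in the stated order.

r21: T_21,5=20×371384787345228000+610116075740491776=8037811822645051776; T_21,6=20×161429736530118960+371384787345228000=3599979517947607200; T_21,7=20×52260903362512720+161429736530118960=1206647803780373360; T_21,8=20×12953636989943896+52260903362512720=311333643161390640; T_21,9=20×2503858755467550+12953636989943896=63030812099294896; T_21,10=20×381922055502195+2503858755467550=10142299865511450; T_21,11=20×46280647751910+381922055502195=1307535010540395
r22: T_22,6=21×3599979517947607200+8037811822645051776=83637381699544802976; T_22,7=21×1206647803780373360+3599979517947607200=28939583397335447760; T_22,8=21×311333643161390640+1206647803780373360=7744654310169576800; T_22,9=21×63030812099294896+311333643161390640=1634980697246583456; T_22,10=21×10142299865511450+63030812099294896=276019109275035346; T_22,11=21×1307535010540395+10142299865511450=37600535086859745
r23: T_23,7=22×28939583397335447760+83637381699544802976=720308216440924653696; T_23,8=22×7744654310169576800+28939583397335447760=199321978221066137360; T_23,9=22×1634980697246583456+7744654310169576800=43714229649594412832; T_23,10=22×276019109275035346+1634980697246583456=7707401101297361068; T_23,11=22×37600535086859745+276019109275035346=1103230881185949736
r24: T_24,8=23×199321978221066137360+720308216440924653696=5304713715525445812976; T_24,9=23×43714229649594412832+199321978221066137360=1204749260161737632496; T_24,10=23×7707401101297361068+43714229649594412832=220984454979433717396; T_24,11=23×1103230881185949736+7707401101297361068=33081711368574204996
Read c(24,8) = 5304713715525445812976, c(24,9) = 1204749260161737632496, c(24,10) = 220984454979433717396, c(24,11) = 33081711368574204996.

5304713715525445812976, 1204749260161737632496, 220984454979433717396, 33081711368574204996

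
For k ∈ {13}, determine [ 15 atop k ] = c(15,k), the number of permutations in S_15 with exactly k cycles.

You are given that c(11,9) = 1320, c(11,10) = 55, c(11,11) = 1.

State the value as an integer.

r12: T_12,10=11×55+1320=1925; T_12,11=11×1+55=66; T_12,12=11×0+1=1
r13: T_13,11=12×66+1925=2717; T_13,12=12×1+66=78; T_13,13=12×0+1=1
r14: T_14,12=13×78+2717=3731; T_14,13=13×1+78=91
r15: T_15,13=14×91+3731=5005
Read c(15,13) = 5005.

5005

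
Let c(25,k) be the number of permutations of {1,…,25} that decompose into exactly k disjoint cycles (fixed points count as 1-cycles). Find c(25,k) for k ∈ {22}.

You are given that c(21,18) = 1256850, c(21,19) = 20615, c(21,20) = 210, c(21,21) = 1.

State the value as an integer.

3795000

@22  (22,19):20615·21+1256850→1689765, (22,20):210·21+20615→25025, (22,21):1·21+210→231, (22,22):0·21+1→1
@23  (23,20):25025·22+1689765→2240315, (23,21):231·22+25025→30107, (23,22):1·22+231→253
@24  (24,21):30107·23+2240315→2932776, (24,22):253·23+30107→35926
@25  (25,22):35926·24+2932776→3795000
Read c(25,22) = 3795000.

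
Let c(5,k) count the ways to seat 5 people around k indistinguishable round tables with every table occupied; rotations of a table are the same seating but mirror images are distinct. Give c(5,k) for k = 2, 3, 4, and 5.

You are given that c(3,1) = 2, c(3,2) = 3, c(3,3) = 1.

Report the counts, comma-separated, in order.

i=4: T(4,1)=0+3·2=6 | T(4,2)=2+3·3=11 | T(4,3)=3+3·1=6 | T(4,4)=1+3·0=1
i=5: T(5,2)=6+4·11=50 | T(5,3)=11+4·6=35 | T(5,4)=6+4·1=10 | T(5,5)=1+4·0=1
Read c(5,2) = 50, c(5,3) = 35, c(5,4) = 10, c(5,5) = 1.

50, 35, 10, 1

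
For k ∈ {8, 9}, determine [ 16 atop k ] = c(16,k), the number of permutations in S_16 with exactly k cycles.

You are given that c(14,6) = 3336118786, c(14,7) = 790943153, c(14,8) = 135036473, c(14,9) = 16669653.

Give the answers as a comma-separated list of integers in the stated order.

54631129553, 8207628000

row 15: T[15][7]=14·790943153+3336118786=14409322928  T[15][8]=14·135036473+790943153=2681453775  T[15][9]=14·16669653+135036473=368411615
row 16: T[16][8]=15·2681453775+14409322928=54631129553  T[16][9]=15·368411615+2681453775=8207628000
Read c(16,8) = 54631129553, c(16,9) = 8207628000.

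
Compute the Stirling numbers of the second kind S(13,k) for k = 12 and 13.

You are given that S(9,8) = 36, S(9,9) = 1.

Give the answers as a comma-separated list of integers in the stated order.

78, 1

@10  (10,9):1·9+36→45, (10,10):0·10+1→1
@11  (11,10):1·10+45→55, (11,11):0·11+1→1
@12  (12,11):1·11+55→66, (12,12):0·12+1→1
@13  (13,12):1·12+66→78, (13,13):0·13+1→1
Read S(13,12) = 78, S(13,13) = 1.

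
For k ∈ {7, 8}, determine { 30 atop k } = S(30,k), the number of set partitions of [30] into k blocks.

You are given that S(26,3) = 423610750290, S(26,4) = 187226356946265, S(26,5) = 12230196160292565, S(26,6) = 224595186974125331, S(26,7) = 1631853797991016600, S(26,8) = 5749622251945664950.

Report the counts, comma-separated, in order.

4168916722553086402080, 26383018684048108297800

row 27: T[27][4]=4·187226356946265+423610750290=749329038535350  T[27][5]=5·12230196160292565+187226356946265=61338207158409090  T[27][6]=6·224595186974125331+12230196160292565=1359801318005044551  T[27][7]=7·1631853797991016600+224595186974125331=11647571772911241531  T[27][8]=8·5749622251945664950+1631853797991016600=47628831813556336200
row 28: T[28][5]=5·61338207158409090+749329038535350=307440364830580800  T[28][6]=6·1359801318005044551+61338207158409090=8220146115188676396  T[28][7]=7·11647571772911241531+1359801318005044551=82892803728383735268  T[28][8]=8·47628831813556336200+11647571772911241531=392678226281361931131
row 29: T[29][6]=6·8220146115188676396+307440364830580800=49628317055962639176  T[29][7]=7·82892803728383735268+8220146115188676396=588469772213874823272  T[29][8]=8·392678226281361931131+82892803728383735268=3224318613979279184316
row 30: T[30][7]=7·588469772213874823272+49628317055962639176=4168916722553086402080  T[30][8]=8·3224318613979279184316+588469772213874823272=26383018684048108297800
Read S(30,7) = 4168916722553086402080, S(30,8) = 26383018684048108297800.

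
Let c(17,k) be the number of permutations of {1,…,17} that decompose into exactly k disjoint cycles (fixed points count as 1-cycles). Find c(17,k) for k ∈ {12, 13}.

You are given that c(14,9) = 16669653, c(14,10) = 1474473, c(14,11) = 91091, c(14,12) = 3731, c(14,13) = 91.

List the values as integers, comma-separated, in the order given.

156952432, 8394022

[15] T[15,10]:14*1474473+16669653=37312275 · T[15,11]:14*91091+1474473=2749747 · T[15,12]:14*3731+91091=143325 · T[15,13]:14*91+3731=5005
[16] T[16,11]:15*2749747+37312275=78558480 · T[16,12]:15*143325+2749747=4899622 · T[16,13]:15*5005+143325=218400
[17] T[17,12]:16*4899622+78558480=156952432 · T[17,13]:16*218400+4899622=8394022
Read c(17,12) = 156952432, c(17,13) = 8394022.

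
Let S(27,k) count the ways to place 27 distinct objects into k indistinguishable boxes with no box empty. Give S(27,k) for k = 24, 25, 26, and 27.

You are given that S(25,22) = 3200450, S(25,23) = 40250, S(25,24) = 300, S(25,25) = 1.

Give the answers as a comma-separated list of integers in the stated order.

5265000, 55575, 351, 1

@26  (26,23):40250·23+3200450→4126200, (26,24):300·24+40250→47450, (26,25):1·25+300→325, (26,26):0·26+1→1
@27  (27,24):47450·24+4126200→5265000, (27,25):325·25+47450→55575, (27,26):1·26+325→351, (27,27):0·27+1→1
Read S(27,24) = 5265000, S(27,25) = 55575, S(27,26) = 351, S(27,27) = 1.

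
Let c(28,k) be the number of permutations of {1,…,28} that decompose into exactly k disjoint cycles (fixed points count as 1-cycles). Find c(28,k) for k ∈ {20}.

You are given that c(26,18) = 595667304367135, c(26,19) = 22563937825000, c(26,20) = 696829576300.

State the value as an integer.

2280730371654735

row 27: T[27][19]=26·22563937825000+595667304367135=1182329687817135  T[27][20]=26·696829576300+22563937825000=40681506808800
row 28: T[28][20]=27·40681506808800+1182329687817135=2280730371654735
Read c(28,20) = 2280730371654735.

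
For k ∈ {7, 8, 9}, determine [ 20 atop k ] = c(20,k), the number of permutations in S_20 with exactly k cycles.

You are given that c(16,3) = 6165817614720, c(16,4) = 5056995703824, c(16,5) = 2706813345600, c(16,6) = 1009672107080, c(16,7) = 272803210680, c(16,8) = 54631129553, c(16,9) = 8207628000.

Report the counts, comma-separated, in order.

52260903362512720, 12953636989943896, 2503858755467550

row 17: T[17][4]=16·5056995703824+6165817614720=87077748875904  T[17][5]=16·2706813345600+5056995703824=48366009233424  T[17][6]=16·1009672107080+2706813345600=18861567058880  T[17][7]=16·272803210680+1009672107080=5374523477960  T[17][8]=16·54631129553+272803210680=1146901283528  T[17][9]=16·8207628000+54631129553=185953177553
row 18: T[18][5]=17·48366009233424+87077748875904=909299905844112  T[18][6]=17·18861567058880+48366009233424=369012649234384  T[18][7]=17·5374523477960+18861567058880=110228466184200  T[18][8]=17·1146901283528+5374523477960=24871845297936  T[18][9]=17·185953177553+1146901283528=4308105301929
row 19: T[19][6]=18·369012649234384+909299905844112=7551527592063024  T[19][7]=18·110228466184200+369012649234384=2353125040549984  T[19][8]=18·24871845297936+110228466184200=557921681547048  T[19][9]=18·4308105301929+24871845297936=102417740732658
row 20: T[20][7]=19·2353125040549984+7551527592063024=52260903362512720  T[20][8]=19·557921681547048+2353125040549984=12953636989943896  T[20][9]=19·102417740732658+557921681547048=2503858755467550
Read c(20,7) = 52260903362512720, c(20,8) = 12953636989943896, c(20,9) = 2503858755467550.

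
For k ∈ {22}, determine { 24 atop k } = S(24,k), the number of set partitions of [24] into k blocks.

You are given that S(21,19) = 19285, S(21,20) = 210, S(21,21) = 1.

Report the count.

r22: T_22,20=20×210+19285=23485; T_22,21=21×1+210=231; T_22,22=22×0+1=1
r23: T_23,21=21×231+23485=28336; T_23,22=22×1+231=253
r24: T_24,22=22×253+28336=33902
Read S(24,22) = 33902.

33902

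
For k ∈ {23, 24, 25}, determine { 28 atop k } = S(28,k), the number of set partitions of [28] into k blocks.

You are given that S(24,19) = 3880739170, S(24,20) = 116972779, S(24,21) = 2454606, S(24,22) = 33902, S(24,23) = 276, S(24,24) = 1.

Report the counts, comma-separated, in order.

row 25: T[25][20]=20·116972779+3880739170=6220194750  T[25][21]=21·2454606+116972779=168519505  T[25][22]=22·33902+2454606=3200450  T[25][23]=23·276+33902=40250  T[25][24]=24·1+276=300  T[25][25]=25·0+1=1
row 26: T[26][21]=21·168519505+6220194750=9759104355  T[26][22]=22·3200450+168519505=238929405  T[26][23]=23·40250+3200450=4126200  T[26][24]=24·300+40250=47450  T[26][25]=25·1+300=325
row 27: T[27][22]=22·238929405+9759104355=15015551265  T[27][23]=23·4126200+238929405=333832005  T[27][24]=24·47450+4126200=5265000  T[27][25]=25·325+47450=55575
row 28: T[28][23]=23·333832005+15015551265=22693687380  T[28][24]=24·5265000+333832005=460192005  T[28][25]=25·55575+5265000=6654375
Read S(28,23) = 22693687380, S(28,24) = 460192005, S(28,25) = 6654375.

22693687380, 460192005, 6654375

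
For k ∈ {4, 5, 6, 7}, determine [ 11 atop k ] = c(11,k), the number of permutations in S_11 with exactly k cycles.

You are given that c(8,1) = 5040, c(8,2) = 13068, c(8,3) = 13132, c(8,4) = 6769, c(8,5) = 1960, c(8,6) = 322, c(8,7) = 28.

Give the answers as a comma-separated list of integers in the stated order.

8409500, 3416930, 902055, 157773

@9  (9,2):13068·8+5040→109584, (9,3):13132·8+13068→118124, (9,4):6769·8+13132→67284, (9,5):1960·8+6769→22449, (9,6):322·8+1960→4536, (9,7):28·8+322→546
@10  (10,3):118124·9+109584→1172700, (10,4):67284·9+118124→723680, (10,5):22449·9+67284→269325, (10,6):4536·9+22449→63273, (10,7):546·9+4536→9450
@11  (11,4):723680·10+1172700→8409500, (11,5):269325·10+723680→3416930, (11,6):63273·10+269325→902055, (11,7):9450·10+63273→157773
Read c(11,4) = 8409500, c(11,5) = 3416930, c(11,6) = 902055, c(11,7) = 157773.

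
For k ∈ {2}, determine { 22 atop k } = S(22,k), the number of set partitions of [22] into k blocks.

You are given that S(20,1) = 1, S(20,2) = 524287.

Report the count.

i=21: T(21,1)=0+1·1=1 | T(21,2)=1+2·524287=1048575
i=22: T(22,2)=1+2·1048575=2097151
Read S(22,2) = 2097151.

2097151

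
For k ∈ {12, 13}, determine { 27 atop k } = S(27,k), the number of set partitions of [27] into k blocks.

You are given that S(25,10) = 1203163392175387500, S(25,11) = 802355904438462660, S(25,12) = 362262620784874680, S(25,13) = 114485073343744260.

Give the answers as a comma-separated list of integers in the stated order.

71823166587281982600, 29206898819153109600

r26: T_26,11=11×802355904438462660+1203163392175387500=10029078340998476760; T_26,12=12×362262620784874680+802355904438462660=5149507353856958820; T_26,13=13×114485073343744260+362262620784874680=1850568574253550060
r27: T_27,12=12×5149507353856958820+10029078340998476760=71823166587281982600; T_27,13=13×1850568574253550060+5149507353856958820=29206898819153109600
Read S(27,12) = 71823166587281982600, S(27,13) = 29206898819153109600.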